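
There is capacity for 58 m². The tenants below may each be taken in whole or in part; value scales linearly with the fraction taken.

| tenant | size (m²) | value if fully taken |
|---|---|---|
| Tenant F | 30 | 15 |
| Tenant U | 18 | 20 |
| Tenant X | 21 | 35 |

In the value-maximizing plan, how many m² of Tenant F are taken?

19

Sort by value density: Tenant X 35/21≈1.67, Tenant U 20/18≈1.11, Tenant F 15/30≈0.5.
Tenant X: take in full, 21 m² for value 35 → 37 left.
Tenant U: take in full, 18 m² for value 20 → 19 left.
Fill the last 19 m² with part of Tenant F: 19/30 of it earns 9.5.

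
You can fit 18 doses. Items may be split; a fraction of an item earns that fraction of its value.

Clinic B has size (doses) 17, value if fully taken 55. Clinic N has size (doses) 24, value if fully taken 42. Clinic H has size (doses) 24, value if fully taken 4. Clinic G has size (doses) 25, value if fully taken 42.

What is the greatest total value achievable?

56.75

Best value per unit of size first: Clinic B 55/17≈3.24, Clinic N 42/24≈1.75, Clinic G 42/25≈1.68, Clinic H 4/24≈0.167.
Clinic B: take in full, 17 doses for value 55 ; 1 left.
1 doses left: a 1/24 share of Clinic N gives 42×1/24 = 1.75.
Total value = 56.75.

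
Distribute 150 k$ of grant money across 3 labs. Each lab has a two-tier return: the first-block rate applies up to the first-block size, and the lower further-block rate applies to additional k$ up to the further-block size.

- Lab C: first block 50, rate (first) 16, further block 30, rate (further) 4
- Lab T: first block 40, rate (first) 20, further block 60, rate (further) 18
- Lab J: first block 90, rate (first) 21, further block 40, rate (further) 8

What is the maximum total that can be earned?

3050

Rank every tier by rate: Lab J/tier1 21 > Lab T/tier1 20 > Lab T/tier2 18 > Lab C/tier1 16 > Lab J/tier2 8 > Lab C/tier2 4.
Fill Lab J tier1 block (90 at 21) ; 60 left.
Fill Lab T tier1 block (40 at 20) ; 20 left.
20 remain; put them into Lab T tier2 at 18.
Total = 21×90 + 20×40 + 18×20 = 3050.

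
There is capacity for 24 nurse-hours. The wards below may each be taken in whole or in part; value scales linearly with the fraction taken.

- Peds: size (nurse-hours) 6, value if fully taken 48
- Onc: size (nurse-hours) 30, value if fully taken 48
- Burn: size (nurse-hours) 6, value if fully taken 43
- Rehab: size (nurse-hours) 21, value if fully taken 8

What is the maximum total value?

110.2

Sort by value density: Peds 48/6≈8, Burn 43/6≈7.17, Onc 48/30≈1.6, Rehab 8/21≈0.381.
All 6 nurse-hours of Peds fit (value 48) ; 18 remain.
Take all of Burn (6 nurse-hours, value 43) ; 12 nurse-hours left.
Only 12 nurse-hours remain; take 12/30 of Onc for value 48×12/30 = 19.2.
Total value = 110.2.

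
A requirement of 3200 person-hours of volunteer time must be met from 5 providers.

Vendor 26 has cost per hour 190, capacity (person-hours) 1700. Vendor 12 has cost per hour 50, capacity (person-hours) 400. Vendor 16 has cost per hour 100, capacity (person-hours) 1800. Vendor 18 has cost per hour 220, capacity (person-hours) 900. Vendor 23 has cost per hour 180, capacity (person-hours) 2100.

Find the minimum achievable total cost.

Fill from the cheapest provider first.
Vendor 12 (50): use full 400 → 2800 person-hours to go.
Take 1800 from Vendor 16 at 100 → need 1000 more.
Vendor 23 at 180: take 1000 of its 2100 → requirement met.
Vendor 26, Vendor 18: unused.
Cost = 400×50 + 1800×100 + 1000×180 = 380000.

380000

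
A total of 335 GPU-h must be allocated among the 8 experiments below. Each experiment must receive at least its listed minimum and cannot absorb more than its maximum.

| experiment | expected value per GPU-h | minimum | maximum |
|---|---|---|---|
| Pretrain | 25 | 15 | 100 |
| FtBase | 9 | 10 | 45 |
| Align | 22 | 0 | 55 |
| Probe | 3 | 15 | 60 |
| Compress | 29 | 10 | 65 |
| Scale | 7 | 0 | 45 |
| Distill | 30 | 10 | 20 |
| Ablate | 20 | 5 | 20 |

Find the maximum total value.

Meeting every minimum uses 15+10+0+15+10+0+10+5 = 65 GPU-h, leaving 270.
Rank by expected value per GPU-h: Distill 30 > Compress 29 > Pretrain 25 > Align 22 > Ablate 20 > FtBase 9 > Scale 7 > Probe 3.
Give Distill 10 more to hit its cap of 20 ; 260 left.
Compress: +55 to 65 (cap) ; 205 left.
Pretrain: +85 to 100 (cap) ; 120 left.
Align takes 55 more to reach its cap of 55 ; 65 left.
Ablate: +15 to 20 (cap) ; 50 left.
FtBase takes 35 more to reach its cap of 45 ; 15 left.
Scale: +15 (room for 45) → 15. Pool exhausted.
Total = 25×100 + 9×45 + 22×55 + 3×15 + 29×65 + 7×15 + 30×20 + 20×20 = 7150.

7150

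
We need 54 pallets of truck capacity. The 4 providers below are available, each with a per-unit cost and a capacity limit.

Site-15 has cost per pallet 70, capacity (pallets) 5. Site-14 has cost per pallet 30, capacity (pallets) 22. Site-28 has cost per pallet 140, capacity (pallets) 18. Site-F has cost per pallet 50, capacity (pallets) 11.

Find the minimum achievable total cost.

Use providers in increasing cost order.
Take 22 from Site-14 at 30 — need 32 more.
Site-F (50): use full 11 — 21 pallets to go.
Site-15 (70): use full 5 — 16 pallets to go.
Site-28 at 140: take 16 of its 18 — requirement met.
Cost = 22×30 + 11×50 + 5×70 + 16×140 = 3800.

3800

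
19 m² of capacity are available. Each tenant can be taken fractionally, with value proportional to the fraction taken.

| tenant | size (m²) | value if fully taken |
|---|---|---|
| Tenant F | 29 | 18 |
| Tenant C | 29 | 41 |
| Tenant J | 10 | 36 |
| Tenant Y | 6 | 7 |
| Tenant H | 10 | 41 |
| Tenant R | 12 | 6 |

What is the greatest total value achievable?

Sort by value density: Tenant H 41/10≈4.1, Tenant J 36/10≈3.6, Tenant C 41/29≈1.41, Tenant Y 7/6≈1.17, Tenant F 18/29≈0.621, Tenant R 6/12≈0.5.
All 10 m² of Tenant H fit (value 41) — 9 remain.
Only 9 m² remain; take 9/10 of Tenant J for value 36×9/10 = 32.4.
Total value = 73.4.

73.4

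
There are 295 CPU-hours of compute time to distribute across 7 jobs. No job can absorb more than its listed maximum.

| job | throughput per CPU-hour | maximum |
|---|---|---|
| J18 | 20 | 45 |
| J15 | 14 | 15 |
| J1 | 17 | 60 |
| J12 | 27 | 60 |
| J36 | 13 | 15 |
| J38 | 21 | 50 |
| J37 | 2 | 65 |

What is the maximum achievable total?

5095

Highest throughput per CPU-hour first: J12 27 > J38 21 > J18 20 > J1 17 > J15 14 > J36 13 > J37 2.
Give J12 60 to hit its cap of 60 — 235 left.
J38 takes 50 to reach its cap of 50 — 185 left.
J18 takes 45 to reach its cap of 45 — 140 left.
J1: +60 to 60 (cap) — 80 left.
J15: +15 to 15 (cap) — 65 left.
Give J36 15 to hit its cap of 15 — 50 left.
J37: +50 (room for 65) → 50. Pool exhausted.
Total = 20×45 + 14×15 + 17×60 + 27×60 + 13×15 + 21×50 + 2×50 = 5095.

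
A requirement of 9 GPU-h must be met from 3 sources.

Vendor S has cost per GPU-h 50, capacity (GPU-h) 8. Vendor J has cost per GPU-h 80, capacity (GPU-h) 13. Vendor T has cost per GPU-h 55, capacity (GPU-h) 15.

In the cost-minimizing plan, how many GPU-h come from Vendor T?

1

Cheapest first:
Take 8 from Vendor S at 50 ; need 1 more.
Vendor T (55): take the remaining 1 ; done.
Vendor J: unused.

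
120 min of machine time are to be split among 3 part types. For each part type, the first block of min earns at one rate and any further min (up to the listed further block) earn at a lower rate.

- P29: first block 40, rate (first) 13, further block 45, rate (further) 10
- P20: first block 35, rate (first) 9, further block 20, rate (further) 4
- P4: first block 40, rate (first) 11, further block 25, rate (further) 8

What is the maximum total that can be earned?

1360

Treat each block as its own option and order by rate: P29/first 13 > P4/first 11 > P29/second 10 > P20/first 9 > P4/second 8 > P20/second 4.
P29/first (13): +40 — 80 left.
P4/first (11): +40 — 40 left.
P29 second at 10: only 40 left, fill 40.
Total = 13×40 + 11×40 + 10×40 = 1360.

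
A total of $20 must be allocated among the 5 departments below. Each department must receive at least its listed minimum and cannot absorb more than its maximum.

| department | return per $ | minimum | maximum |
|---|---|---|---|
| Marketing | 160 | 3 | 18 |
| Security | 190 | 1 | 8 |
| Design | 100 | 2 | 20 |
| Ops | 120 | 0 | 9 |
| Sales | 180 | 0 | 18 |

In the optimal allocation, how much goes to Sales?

Meeting every minimum uses 3+1+2+0+0 = 6 $, leaving 14.
Rank by return per $: Security 190 > Sales 180 > Marketing 160 > Ops 120 > Design 100.
Give Security 7 more to hit its cap of 8 ; 7 left.
Sales: +7 (room for 18) → 7. Pool exhausted.

7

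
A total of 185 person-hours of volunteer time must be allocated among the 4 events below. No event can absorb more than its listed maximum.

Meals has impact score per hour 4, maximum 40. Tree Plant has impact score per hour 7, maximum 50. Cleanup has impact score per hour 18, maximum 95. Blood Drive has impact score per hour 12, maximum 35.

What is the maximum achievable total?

2500

Highest impact score per hour first: Cleanup 18 > Blood Drive 12 > Tree Plant 7 > Meals 4.
Cleanup: +95 to 95 (cap) → 90 left.
Blood Drive: +35 to 35 (cap) → 55 left.
Tree Plant takes 50 to reach its cap of 50 → 5 left.
Only 5 left; Meals takes them to reach 5.
Total = 4×5 + 7×50 + 18×95 + 12×35 = 2500.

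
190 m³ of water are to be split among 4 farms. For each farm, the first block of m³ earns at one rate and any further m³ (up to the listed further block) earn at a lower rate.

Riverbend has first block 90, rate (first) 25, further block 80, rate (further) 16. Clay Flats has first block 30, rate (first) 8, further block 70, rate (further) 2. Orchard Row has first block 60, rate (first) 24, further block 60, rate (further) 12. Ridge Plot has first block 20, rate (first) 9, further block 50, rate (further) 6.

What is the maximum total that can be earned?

4330

Treat each block as its own option and order by rate: Riverbend/T1 25 > Orchard Row/T1 24 > Riverbend/T2 16 > Orchard Row/T2 12 > Ridge Plot/T1 9 > Clay Flats/T1 8 > Ridge Plot/T2 6 > Clay Flats/T2 2.
Fill Riverbend T1 block (90 at 25) ; 100 left.
Fill Orchard Row T1 block (60 at 24) ; 40 left.
Riverbend/T2: +40 of 80 at 16; pool empty.
Total = 25×90 + 24×60 + 16×40 = 4330.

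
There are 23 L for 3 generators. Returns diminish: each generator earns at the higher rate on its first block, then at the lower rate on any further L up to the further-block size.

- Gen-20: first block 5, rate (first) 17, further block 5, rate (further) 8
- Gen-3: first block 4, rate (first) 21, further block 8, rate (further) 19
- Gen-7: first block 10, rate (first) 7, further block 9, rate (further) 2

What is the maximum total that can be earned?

368

Treat each block as its own option and order by rate: Gen-3/T1 21 > Gen-3/T2 19 > Gen-20/T1 17 > Gen-20/T2 8 > Gen-7/T1 7 > Gen-7/T2 2.
Gen-3 T1 at 21: fill all 4 → 19 left.
Fill Gen-3 T2 block (8 at 19) → 11 left.
Gen-20 T1 at 17: fill all 5 → 6 left.
Gen-20 T2 at 8: fill all 5 → 1 left.
1 remain; put them into Gen-7 T1 at 7.
Total = 21×4 + 19×8 + 17×5 + 8×5 + 7×1 = 368.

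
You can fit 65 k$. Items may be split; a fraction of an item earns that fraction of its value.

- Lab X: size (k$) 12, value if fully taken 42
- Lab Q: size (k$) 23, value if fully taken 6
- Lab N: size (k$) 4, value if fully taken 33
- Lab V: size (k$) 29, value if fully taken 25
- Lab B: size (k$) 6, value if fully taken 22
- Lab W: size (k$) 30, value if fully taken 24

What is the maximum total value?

Sort by value density: Lab N 33/4≈8.25, Lab B 22/6≈3.67, Lab X 42/12≈3.5, Lab V 25/29≈0.862, Lab W 24/30≈0.8, Lab Q 6/23≈0.261.
All 4 k$ of Lab N fit (value 33) → 61 remain.
Take all of Lab B (6 k$, value 22) → 55 k$ left.
Take all of Lab X (12 k$, value 42) → 43 k$ left.
All 29 k$ of Lab V fit (value 25) → 14 remain.
14 k$ left: a 14/30 share of Lab W gives 24×14/30 = 11.2.
Total value = 133.2.

133.2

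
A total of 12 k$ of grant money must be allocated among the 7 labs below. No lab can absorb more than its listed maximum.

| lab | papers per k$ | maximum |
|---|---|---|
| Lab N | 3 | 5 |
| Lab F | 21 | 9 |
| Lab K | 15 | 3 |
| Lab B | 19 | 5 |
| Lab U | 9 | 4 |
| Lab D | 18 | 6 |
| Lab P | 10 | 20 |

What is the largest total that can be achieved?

Rank by papers per k$: Lab F 21 > Lab B 19 > Lab D 18 > Lab K 15 > Lab P 10 > Lab U 9 > Lab N 3.
Give Lab F 9 to hit its cap of 9 — 3 left.
Lab B: +3 (room for 5) → 3. Pool exhausted.
Total = 21×9 + 19×3 = 246.

246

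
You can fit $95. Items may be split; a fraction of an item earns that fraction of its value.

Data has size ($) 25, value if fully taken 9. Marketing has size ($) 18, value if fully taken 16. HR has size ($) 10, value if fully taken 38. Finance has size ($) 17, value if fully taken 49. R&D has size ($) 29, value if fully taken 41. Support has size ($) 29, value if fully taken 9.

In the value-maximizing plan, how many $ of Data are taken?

Best value per unit of size first: HR 38/10≈3.8, Finance 49/17≈2.88, R&D 41/29≈1.41, Marketing 16/18≈0.889, Data 9/25≈0.36, Support 9/29≈0.31.
HR: take in full, 10 $ for value 38 → 85 left.
Finance: take in full, 17 $ for value 49 → 68 left.
Take all of R&D (29 $, value 41) → 39 $ left.
All 18 $ of Marketing fit (value 16) → 21 remain.
21 $ left: a 21/25 share of Data gives 9×21/25 = 7.56.

21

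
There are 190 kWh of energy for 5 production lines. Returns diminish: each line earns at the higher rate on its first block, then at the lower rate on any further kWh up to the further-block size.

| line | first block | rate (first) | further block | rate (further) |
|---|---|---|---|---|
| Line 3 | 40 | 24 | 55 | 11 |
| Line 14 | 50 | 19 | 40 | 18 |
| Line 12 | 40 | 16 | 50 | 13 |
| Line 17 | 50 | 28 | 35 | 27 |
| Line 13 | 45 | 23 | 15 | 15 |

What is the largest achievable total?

4720

Order all 10 blocks by rate: Line 17/tier1 28 > Line 17/tier2 27 > Line 3/tier1 24 > Line 13/tier1 23 > Line 14/tier1 19 > Line 14/tier2 18 > Line 12/tier1 16 > Line 13/tier2 15 > Line 12/tier2 13 > Line 3/tier2 11.
Line 17/tier1 (28): +50 ; 140 left.
Line 17/tier2 (27): +35 ; 105 left.
Line 3/tier1 (24): +40 ; 65 left.
Fill Line 13 tier1 block (45 at 23) ; 20 left.
Line 14/tier1: +20 of 50 at 19; pool empty.
Total = 28×50 + 27×35 + 24×40 + 23×45 + 19×20 = 4720.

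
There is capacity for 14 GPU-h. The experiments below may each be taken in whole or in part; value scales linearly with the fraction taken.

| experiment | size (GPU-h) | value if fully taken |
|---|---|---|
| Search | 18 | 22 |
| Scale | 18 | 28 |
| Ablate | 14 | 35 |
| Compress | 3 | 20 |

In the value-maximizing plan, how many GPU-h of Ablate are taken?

11

Sort by value density: Compress 20/3≈6.67, Ablate 35/14≈2.5, Scale 28/18≈1.56, Search 22/18≈1.22.
Compress: take in full, 3 GPU-h for value 20 → 11 left.
11 GPU-h left: a 11/14 share of Ablate gives 35×11/14 = 27.5.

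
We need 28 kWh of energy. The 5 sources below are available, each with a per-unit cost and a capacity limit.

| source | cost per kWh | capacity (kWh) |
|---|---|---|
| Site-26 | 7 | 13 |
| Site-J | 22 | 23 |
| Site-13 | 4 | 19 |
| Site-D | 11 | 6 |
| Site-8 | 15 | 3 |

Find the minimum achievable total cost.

139

Cheapest first:
Site-13 at 4: take all 19 kWh — 9 still needed.
Take 9 from Site-26 at 7 to finish.
Site-D, Site-8, Site-J: unused.
Cost = 19×4 + 9×7 = 139.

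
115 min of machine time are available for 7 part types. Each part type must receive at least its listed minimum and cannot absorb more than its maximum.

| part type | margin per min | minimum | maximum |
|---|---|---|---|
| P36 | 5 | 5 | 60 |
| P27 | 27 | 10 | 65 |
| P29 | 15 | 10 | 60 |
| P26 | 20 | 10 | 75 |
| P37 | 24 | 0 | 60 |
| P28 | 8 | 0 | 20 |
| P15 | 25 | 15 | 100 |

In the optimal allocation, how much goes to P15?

Meeting every minimum uses 5+10+10+10+0+0+15 = 50 min, leaving 65.
Highest margin per min first: P27 27 > P15 25 > P37 24 > P26 20 > P29 15 > P28 8 > P36 5.
P27: +55 to 65 (cap) — 10 left.
P15: +10 (room for 85) → 25. Pool exhausted.

25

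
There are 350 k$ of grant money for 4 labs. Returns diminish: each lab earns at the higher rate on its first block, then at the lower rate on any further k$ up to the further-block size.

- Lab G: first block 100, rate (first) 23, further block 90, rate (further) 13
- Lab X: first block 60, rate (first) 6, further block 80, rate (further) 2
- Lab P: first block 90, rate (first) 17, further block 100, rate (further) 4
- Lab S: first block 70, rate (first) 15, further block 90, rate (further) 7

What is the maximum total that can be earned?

6050

Rank every tier by rate: Lab G/T1 23 > Lab P/T1 17 > Lab S/T1 15 > Lab G/T2 13 > Lab S/T2 7 > Lab X/T1 6 > Lab P/T2 4 > Lab X/T2 2.
Lab G/T1 (23): +100 — 250 left.
Fill Lab P T1 block (90 at 17) — 160 left.
Lab S T1 at 15: fill all 70 — 90 left.
Fill Lab G T2 block (90 at 13) — 0 left.
Total = 23×100 + 17×90 + 15×70 + 13×90 = 6050.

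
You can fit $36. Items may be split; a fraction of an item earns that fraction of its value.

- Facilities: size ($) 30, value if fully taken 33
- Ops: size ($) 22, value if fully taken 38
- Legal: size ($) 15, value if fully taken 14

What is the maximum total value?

Sort by value density: Ops 38/22≈1.73, Facilities 33/30≈1.1, Legal 14/15≈0.933.
Ops: take in full, 22 $ for value 38 — 14 left.
Only 14 $ remain; take 14/30 of Facilities for value 33×14/30 = 15.4.
Total value = 53.4.

53.4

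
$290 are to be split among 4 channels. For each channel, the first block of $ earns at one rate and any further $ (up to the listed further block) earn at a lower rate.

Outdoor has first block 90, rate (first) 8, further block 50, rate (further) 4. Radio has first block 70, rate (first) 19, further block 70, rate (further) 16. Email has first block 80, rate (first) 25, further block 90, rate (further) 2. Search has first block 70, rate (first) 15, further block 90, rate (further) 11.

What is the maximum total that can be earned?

5500

Order all 8 blocks by rate: Email/first 25 > Radio/first 19 > Radio/second 16 > Search/first 15 > Search/second 11 > Outdoor/first 8 > Outdoor/second 4 > Email/second 2.
Fill Email first block (80 at 25) — 210 left.
Radio/first (19): +70 — 140 left.
Radio/second (16): +70 — 70 left.
Search/first (15): +70 — 0 left.
Total = 25×80 + 19×70 + 16×70 + 15×70 = 5500.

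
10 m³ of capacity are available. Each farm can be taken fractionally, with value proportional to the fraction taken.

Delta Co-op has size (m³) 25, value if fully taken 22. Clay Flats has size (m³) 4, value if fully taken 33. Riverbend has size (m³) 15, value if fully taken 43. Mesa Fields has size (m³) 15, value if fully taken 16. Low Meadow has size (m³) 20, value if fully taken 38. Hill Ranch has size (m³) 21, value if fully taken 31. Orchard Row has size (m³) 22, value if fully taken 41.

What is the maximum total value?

50.2

Rank by value-to-size ratio: Clay Flats 33/4≈8.25, Riverbend 43/15≈2.87, Low Meadow 38/20≈1.9, Orchard Row 41/22≈1.86, Hill Ranch 31/21≈1.48, Mesa Fields 16/15≈1.07, Delta Co-op 22/25≈0.88.
Clay Flats: take in full, 4 m³ for value 33 — 6 left.
Fill the last 6 m³ with part of Riverbend: 6/15 of it earns 17.2.
Total value = 50.2.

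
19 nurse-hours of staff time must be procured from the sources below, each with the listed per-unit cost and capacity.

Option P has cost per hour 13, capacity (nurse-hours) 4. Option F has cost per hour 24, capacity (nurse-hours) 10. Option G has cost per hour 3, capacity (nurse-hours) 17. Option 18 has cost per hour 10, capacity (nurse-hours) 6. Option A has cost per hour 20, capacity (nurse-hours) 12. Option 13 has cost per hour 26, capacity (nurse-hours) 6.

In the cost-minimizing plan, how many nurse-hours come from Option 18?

2

Fill from the cheapest source first.
Option G at 3: take all 17 nurse-hours ; 2 still needed.
Option 18 at 10: take 2 of its 6 ; requirement met.
Option P, Option A, Option F, Option 13: unused.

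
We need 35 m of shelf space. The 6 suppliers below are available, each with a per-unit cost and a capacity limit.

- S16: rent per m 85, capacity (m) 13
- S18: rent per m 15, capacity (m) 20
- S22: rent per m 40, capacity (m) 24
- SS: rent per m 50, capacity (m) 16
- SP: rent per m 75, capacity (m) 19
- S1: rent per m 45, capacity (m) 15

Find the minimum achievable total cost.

Cheapest first:
Take 20 from S18 at 15 → need 15 more.
Take 15 from S22 at 40 to finish.
S1, SS, SP, S16: unused.
Cost = 20×15 + 15×40 = 900.

900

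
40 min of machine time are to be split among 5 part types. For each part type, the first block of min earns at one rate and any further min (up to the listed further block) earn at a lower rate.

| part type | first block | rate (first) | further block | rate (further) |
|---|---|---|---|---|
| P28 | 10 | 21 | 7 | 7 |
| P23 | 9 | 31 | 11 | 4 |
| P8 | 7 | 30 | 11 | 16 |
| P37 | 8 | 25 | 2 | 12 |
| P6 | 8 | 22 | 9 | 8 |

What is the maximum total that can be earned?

1033

Order all 10 blocks by rate: P23/first 31 > P8/first 30 > P37/first 25 > P6/first 22 > P28/first 21 > P8/second 16 > P37/second 12 > P6/second 8 > P28/second 7 > P23/second 4.
P23/first (31): +9 ; 31 left.
Fill P8 first block (7 at 30) ; 24 left.
P37/first (25): +8 ; 16 left.
P6/first (22): +8 ; 8 left.
P28 first at 21: only 8 left, fill 8.
Total = 31×9 + 30×7 + 25×8 + 22×8 + 21×8 = 1033.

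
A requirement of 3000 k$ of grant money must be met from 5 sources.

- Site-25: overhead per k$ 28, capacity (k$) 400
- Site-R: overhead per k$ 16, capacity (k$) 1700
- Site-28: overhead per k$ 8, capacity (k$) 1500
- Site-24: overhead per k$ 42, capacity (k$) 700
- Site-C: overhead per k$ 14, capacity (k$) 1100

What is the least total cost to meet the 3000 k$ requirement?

33800

Use sources in increasing cost order.
Site-28 (8): use full 1500 — 1500 k$ to go.
Take 1100 from Site-C at 14 — need 400 more.
Site-R at 16: take 400 of its 1700 — requirement met.
Site-25, Site-24: unused.
Cost = 1500×8 + 1100×14 + 400×16 = 33800.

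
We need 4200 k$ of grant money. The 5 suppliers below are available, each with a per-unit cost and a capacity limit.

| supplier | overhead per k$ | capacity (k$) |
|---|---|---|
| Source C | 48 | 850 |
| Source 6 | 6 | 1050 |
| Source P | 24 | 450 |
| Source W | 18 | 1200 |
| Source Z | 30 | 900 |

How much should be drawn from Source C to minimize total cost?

600

Use suppliers in increasing cost order.
Take 1050 from Source 6 at 6 ; need 3150 more.
Source W (18): use full 1200 ; 1950 k$ to go.
Take 450 from Source P at 24 ; need 1500 more.
Source Z (30): use full 900 ; 600 k$ to go.
Source C (48): take the remaining 600 ; done.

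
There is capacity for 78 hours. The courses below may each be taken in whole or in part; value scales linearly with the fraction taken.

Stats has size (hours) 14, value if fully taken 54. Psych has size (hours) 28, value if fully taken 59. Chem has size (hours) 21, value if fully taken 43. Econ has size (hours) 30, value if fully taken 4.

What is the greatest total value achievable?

158

Best value per unit of size first: Stats 54/14≈3.86, Psych 59/28≈2.11, Chem 43/21≈2.05, Econ 4/30≈0.133.
All 14 hours of Stats fit (value 54) — 64 remain.
All 28 hours of Psych fit (value 59) — 36 remain.
All 21 hours of Chem fit (value 43) — 15 remain.
15 hours left: a 15/30 share of Econ gives 4×15/30 = 2.
Total value = 158.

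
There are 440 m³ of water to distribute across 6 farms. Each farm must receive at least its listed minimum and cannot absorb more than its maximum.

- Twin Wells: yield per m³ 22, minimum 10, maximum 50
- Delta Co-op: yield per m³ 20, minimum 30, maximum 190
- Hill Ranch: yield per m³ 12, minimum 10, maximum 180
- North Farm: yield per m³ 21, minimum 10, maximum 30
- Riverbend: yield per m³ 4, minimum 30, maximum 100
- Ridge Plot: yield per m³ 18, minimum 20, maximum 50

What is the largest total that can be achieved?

Meeting every minimum uses 10+30+10+10+30+20 = 110 m³, leaving 330.
Order the farms by yield per m³: Twin Wells 22 > North Farm 21 > Delta Co-op 20 > Ridge Plot 18 > Hill Ranch 12 > Riverbend 4.
Give Twin Wells 40 more to hit its cap of 50 → 290 left.
North Farm: +20 to 30 (cap) → 270 left.
Delta Co-op takes 160 more to reach its cap of 190 → 110 left.
Ridge Plot takes 30 more to reach its cap of 50 → 80 left.
Hill Ranch has room for 170 more but only 80 remain, so it gets 90.
Total = 22×50 + 20×190 + 12×90 + 21×30 + 4×30 + 18×50 = 7630.

7630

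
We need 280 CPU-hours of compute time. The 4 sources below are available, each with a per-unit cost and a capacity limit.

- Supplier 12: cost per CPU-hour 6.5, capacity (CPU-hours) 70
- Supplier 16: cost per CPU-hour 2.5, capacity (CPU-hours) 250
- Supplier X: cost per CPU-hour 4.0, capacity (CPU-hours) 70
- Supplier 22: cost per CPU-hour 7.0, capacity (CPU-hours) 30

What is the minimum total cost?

Fill from the cheapest source first.
Supplier 16 (2.5): use full 250 — 30 CPU-hours to go.
Supplier X at 4.0: take 30 of its 70 — requirement met.
Supplier 12, Supplier 22: unused.
Cost = 250×2.5 + 30×4.0 = 745.

745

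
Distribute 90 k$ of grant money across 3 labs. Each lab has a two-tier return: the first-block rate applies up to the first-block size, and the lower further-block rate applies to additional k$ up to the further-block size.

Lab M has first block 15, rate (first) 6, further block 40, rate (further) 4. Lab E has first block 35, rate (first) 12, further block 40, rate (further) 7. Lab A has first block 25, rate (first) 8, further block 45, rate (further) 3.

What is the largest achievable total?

Rank every tier by rate: Lab E/T1 12 > Lab A/T1 8 > Lab E/T2 7 > Lab M/T1 6 > Lab M/T2 4 > Lab A/T2 3.
Lab E T1 at 12: fill all 35 ; 55 left.
Lab A/T1 (8): +25 ; 30 left.
30 remain; put them into Lab E T2 at 7.
Total = 12×35 + 8×25 + 7×30 = 830.

830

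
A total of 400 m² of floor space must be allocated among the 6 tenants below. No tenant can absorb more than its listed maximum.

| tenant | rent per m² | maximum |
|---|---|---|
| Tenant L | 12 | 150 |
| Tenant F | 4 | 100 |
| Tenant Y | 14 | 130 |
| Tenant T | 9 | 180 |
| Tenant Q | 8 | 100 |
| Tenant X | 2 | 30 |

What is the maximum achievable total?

Highest rent per m² first: Tenant Y 14 > Tenant L 12 > Tenant T 9 > Tenant Q 8 > Tenant F 4 > Tenant X 2.
Give Tenant Y 130 to hit its cap of 130 ; 270 left.
Give Tenant L 150 to hit its cap of 150 ; 120 left.
Tenant T has room for 180 but only 120 remain, so it gets 120.
Total = 12×150 + 14×130 + 9×120 = 4700.

4700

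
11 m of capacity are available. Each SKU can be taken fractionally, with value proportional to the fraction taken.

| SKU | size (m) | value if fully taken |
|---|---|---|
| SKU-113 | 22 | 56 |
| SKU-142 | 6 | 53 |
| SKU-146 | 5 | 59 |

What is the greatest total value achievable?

112

Best value per unit of size first: SKU-146 59/5≈11.8, SKU-142 53/6≈8.83, SKU-113 56/22≈2.55.
All 5 m of SKU-146 fit (value 59) ; 6 remain.
SKU-142: take in full, 6 m for value 53 ; 0 left.
Total value = 112.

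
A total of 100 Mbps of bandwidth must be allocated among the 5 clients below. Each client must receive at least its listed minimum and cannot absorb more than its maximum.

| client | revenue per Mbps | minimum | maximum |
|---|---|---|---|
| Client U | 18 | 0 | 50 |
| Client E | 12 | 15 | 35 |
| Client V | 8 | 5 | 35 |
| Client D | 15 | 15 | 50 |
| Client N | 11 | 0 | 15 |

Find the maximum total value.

Meeting every minimum uses 0+15+5+15+0 = 35 Mbps, leaving 65.
Order the clients by revenue per Mbps: Client U 18 > Client D 15 > Client E 12 > Client N 11 > Client V 8.
Client U takes 50 more to reach its cap of 50 ; 15 left.
Client D: +15 (room for 35) → 30. Pool exhausted.
Total = 18×50 + 12×15 + 8×5 + 15×30 = 1570.

1570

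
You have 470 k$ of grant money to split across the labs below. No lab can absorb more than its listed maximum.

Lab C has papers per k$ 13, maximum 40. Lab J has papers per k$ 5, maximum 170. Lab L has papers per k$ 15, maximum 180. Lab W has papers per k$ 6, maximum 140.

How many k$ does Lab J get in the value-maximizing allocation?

Order the labs by papers per k$: Lab L 15 > Lab C 13 > Lab W 6 > Lab J 5.
Lab L takes 180 to reach its cap of 180 — 290 left.
Lab C: +40 to 40 (cap) — 250 left.
Give Lab W 140 to hit its cap of 140 — 110 left.
Lab J has room for 170 but only 110 remain, so it gets 110.

110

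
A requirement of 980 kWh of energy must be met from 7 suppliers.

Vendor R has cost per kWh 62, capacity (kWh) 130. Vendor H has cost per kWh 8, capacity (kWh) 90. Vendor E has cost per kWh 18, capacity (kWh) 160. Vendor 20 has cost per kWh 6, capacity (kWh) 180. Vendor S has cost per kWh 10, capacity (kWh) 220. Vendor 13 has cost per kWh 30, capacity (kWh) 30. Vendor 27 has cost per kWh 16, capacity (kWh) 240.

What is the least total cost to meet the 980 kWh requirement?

15340

Fill from the cheapest supplier first.
Take 180 from Vendor 20 at 6 → need 800 more.
Vendor H (8): use full 90 → 710 kWh to go.
Vendor S at 10: take all 220 kWh → 490 still needed.
Take 240 from Vendor 27 at 16 → need 250 more.
Vendor E (18): use full 160 → 90 kWh to go.
Vendor 13 (30): use full 30 → 60 kWh to go.
Vendor R at 62: take 60 of its 130 → requirement met.
Cost = 180×6 + 90×8 + 220×10 + 240×16 + 160×18 + 30×30 + 60×62 = 15340.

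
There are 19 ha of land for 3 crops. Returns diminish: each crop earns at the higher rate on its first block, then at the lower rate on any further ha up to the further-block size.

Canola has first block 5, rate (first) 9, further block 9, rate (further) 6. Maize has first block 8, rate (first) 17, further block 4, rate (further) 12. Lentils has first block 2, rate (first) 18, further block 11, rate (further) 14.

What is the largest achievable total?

298

Rank every tier by rate: Lentils/T1 18 > Maize/T1 17 > Lentils/T2 14 > Maize/T2 12 > Canola/T1 9 > Canola/T2 6.
Lentils/T1 (18): +2 → 17 left.
Maize T1 at 17: fill all 8 → 9 left.
9 remain; put them into Lentils T2 at 14.
Total = 18×2 + 17×8 + 14×9 = 298.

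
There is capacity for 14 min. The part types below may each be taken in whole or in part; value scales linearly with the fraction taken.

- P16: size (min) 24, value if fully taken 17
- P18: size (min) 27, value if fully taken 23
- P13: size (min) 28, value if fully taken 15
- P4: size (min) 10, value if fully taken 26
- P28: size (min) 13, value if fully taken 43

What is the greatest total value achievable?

45.6

Best value per unit of size first: P28 43/13≈3.31, P4 26/10≈2.6, P18 23/27≈0.852, P16 17/24≈0.708, P13 15/28≈0.536.
P28: take in full, 13 min for value 43 — 1 left.
Only 1 min remain; take 1/10 of P4 for value 26×1/10 = 2.6.
Total value = 45.6.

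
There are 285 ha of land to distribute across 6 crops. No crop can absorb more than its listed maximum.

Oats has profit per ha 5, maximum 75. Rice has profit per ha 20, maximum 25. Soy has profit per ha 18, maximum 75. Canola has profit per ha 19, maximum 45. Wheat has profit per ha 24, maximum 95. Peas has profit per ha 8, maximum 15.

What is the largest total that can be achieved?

5255

Rank by profit per ha: Wheat 24 > Rice 20 > Canola 19 > Soy 18 > Peas 8 > Oats 5.
Wheat takes 95 to reach its cap of 95 ; 190 left.
Rice takes 25 to reach its cap of 25 ; 165 left.
Give Canola 45 to hit its cap of 45 ; 120 left.
Give Soy 75 to hit its cap of 75 ; 45 left.
Peas: +15 to 15 (cap) ; 30 left.
Only 30 left; Oats takes them to reach 30.
Total = 5×30 + 20×25 + 18×75 + 19×45 + 24×95 + 8×15 = 5255.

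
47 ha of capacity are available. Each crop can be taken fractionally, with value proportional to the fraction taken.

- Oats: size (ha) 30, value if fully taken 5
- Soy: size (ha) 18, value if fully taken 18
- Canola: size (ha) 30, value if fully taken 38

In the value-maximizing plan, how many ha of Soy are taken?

Rank by value-to-size ratio: Canola 38/30≈1.27, Soy 18/18≈1, Oats 5/30≈0.167.
All 30 ha of Canola fit (value 38) → 17 remain.
17 ha left: a 17/18 share of Soy gives 18×17/18 = 17.

17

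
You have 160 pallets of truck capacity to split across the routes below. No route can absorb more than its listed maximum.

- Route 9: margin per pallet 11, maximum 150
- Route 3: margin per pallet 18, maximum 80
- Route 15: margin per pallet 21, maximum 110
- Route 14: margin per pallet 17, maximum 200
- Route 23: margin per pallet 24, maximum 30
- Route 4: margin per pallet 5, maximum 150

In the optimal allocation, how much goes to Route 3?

20

Highest margin per pallet first: Route 23 24 > Route 15 21 > Route 3 18 > Route 14 17 > Route 9 11 > Route 4 5.
Give Route 23 30 to hit its cap of 30 → 130 left.
Give Route 15 110 to hit its cap of 110 → 20 left.
Route 3: +20 (room for 80) → 20. Pool exhausted.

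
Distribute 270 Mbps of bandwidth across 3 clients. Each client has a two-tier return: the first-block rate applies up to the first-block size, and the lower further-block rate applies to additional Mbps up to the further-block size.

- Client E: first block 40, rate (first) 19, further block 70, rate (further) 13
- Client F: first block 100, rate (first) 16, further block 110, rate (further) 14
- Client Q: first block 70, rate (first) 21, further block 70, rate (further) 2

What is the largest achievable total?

Treat each block as its own option and order by rate: Client Q/first 21 > Client E/first 19 > Client F/first 16 > Client F/second 14 > Client E/second 13 > Client Q/second 2.
Client Q/first (21): +70 ; 200 left.
Client E first at 19: fill all 40 ; 160 left.
Client F first at 16: fill all 100 ; 60 left.
60 remain; put them into Client F second at 14.
Total = 21×70 + 19×40 + 16×100 + 14×60 = 4670.

4670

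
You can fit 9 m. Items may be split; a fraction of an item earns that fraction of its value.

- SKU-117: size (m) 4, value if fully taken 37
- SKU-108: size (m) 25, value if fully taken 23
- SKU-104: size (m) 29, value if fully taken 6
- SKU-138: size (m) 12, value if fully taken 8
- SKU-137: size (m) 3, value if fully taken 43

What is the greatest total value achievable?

81.84

Best value per unit of size first: SKU-137 43/3≈14.3, SKU-117 37/4≈9.25, SKU-108 23/25≈0.92, SKU-138 8/12≈0.667, SKU-104 6/29≈0.207.
Take all of SKU-137 (3 m, value 43) ; 6 m left.
SKU-117: take in full, 4 m for value 37 ; 2 left.
Only 2 m remain; take 2/25 of SKU-108 for value 23×2/25 = 1.84.
Total value = 81.84.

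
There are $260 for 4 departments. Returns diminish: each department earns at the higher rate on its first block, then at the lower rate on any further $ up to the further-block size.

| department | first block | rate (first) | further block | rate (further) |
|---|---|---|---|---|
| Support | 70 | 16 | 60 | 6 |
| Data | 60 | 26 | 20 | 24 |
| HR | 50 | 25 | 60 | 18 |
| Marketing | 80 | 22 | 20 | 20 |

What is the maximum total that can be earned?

Order all 8 blocks by rate: Data/first 26 > HR/first 25 > Data/second 24 > Marketing/first 22 > Marketing/second 20 > HR/second 18 > Support/first 16 > Support/second 6.
Data/first (26): +60 ; 200 left.
HR first at 25: fill all 50 ; 150 left.
Data second at 24: fill all 20 ; 130 left.
Fill Marketing first block (80 at 22) ; 50 left.
Fill Marketing second block (20 at 20) ; 30 left.
30 remain; put them into HR second at 18.
Total = 26×60 + 25×50 + 24×20 + 22×80 + 20×20 + 18×30 = 5990.

5990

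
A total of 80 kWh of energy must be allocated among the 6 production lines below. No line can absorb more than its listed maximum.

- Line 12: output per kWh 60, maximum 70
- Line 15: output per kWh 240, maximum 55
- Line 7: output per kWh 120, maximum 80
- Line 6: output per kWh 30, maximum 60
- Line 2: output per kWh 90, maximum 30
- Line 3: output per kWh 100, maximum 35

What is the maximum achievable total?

16200

Highest output per kWh first: Line 15 240 > Line 7 120 > Line 3 100 > Line 2 90 > Line 12 60 > Line 6 30.
Line 15: +55 to 55 (cap) — 25 left.
Only 25 left; Line 7 takes them to reach 25.
Total = 240×55 + 120×25 = 16200.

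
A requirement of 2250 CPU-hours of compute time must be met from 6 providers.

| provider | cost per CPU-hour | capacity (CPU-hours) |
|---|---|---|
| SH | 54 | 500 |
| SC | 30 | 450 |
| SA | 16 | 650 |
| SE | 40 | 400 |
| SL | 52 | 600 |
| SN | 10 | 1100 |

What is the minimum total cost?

36900

Use providers in increasing cost order.
Take 1100 from SN at 10 — need 1150 more.
SA at 16: take all 650 CPU-hours — 500 still needed.
SC (30): use full 450 — 50 CPU-hours to go.
SE (40): take the remaining 50 — done.
SL, SH: unused.
Cost = 1100×10 + 650×16 + 450×30 + 50×40 = 36900.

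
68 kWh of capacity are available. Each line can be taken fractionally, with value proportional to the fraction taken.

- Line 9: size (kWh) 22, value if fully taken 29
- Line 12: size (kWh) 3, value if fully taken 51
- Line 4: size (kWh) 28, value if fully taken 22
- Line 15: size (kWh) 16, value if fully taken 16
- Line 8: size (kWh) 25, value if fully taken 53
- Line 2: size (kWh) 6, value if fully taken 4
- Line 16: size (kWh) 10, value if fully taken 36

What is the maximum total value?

177

Best value per unit of size first: Line 12 51/3≈17, Line 16 36/10≈3.6, Line 8 53/25≈2.12, Line 9 29/22≈1.32, Line 15 16/16≈1, Line 4 22/28≈0.786, Line 2 4/6≈0.667.
Take all of Line 12 (3 kWh, value 51) → 65 kWh left.
Take all of Line 16 (10 kWh, value 36) → 55 kWh left.
Take all of Line 8 (25 kWh, value 53) → 30 kWh left.
Take all of Line 9 (22 kWh, value 29) → 8 kWh left.
Only 8 kWh remain; take 8/16 of Line 15 for value 16×8/16 = 8.
Total value = 177.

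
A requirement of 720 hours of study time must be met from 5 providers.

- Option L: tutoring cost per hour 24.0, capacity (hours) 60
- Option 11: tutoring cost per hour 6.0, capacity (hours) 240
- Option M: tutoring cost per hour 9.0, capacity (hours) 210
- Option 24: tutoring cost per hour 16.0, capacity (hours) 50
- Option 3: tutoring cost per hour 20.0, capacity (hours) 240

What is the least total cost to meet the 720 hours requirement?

8530

Cheapest first:
Take 240 from Option 11 at 6.0 ; need 480 more.
Option M (9.0): use full 210 ; 270 hours to go.
Option 24 at 16.0: take all 50 hours ; 220 still needed.
Take 220 from Option 3 at 20.0 to finish.
Option L: unused.
Cost = 240×6.0 + 210×9.0 + 50×16.0 + 220×20.0 = 8530.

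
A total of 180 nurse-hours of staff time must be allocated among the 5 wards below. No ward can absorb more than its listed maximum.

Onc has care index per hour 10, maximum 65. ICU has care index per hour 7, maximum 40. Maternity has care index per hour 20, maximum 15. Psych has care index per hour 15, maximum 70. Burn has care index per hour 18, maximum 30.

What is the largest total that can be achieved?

2540

Order the wards by care index per hour: Maternity 20 > Burn 18 > Psych 15 > Onc 10 > ICU 7.
Maternity takes 15 to reach its cap of 15 — 165 left.
Give Burn 30 to hit its cap of 30 — 135 left.
Give Psych 70 to hit its cap of 70 — 65 left.
Give Onc 65 to hit its cap of 65 — 0 left.
Total = 10×65 + 20×15 + 15×70 + 18×30 = 2540.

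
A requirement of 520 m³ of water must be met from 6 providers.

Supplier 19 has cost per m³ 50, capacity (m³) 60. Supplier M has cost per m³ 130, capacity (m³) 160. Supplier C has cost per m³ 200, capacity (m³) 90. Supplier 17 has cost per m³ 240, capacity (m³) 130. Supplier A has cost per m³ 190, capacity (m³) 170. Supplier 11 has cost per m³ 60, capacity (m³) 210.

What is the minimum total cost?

53500

Use providers in increasing cost order.
Take 60 from Supplier 19 at 50 ; need 460 more.
Take 210 from Supplier 11 at 60 ; need 250 more.
Take 160 from Supplier M at 130 ; need 90 more.
Supplier A at 190: take 90 of its 170 ; requirement met.
Supplier C, Supplier 17: unused.
Cost = 60×50 + 210×60 + 160×130 + 90×190 = 53500.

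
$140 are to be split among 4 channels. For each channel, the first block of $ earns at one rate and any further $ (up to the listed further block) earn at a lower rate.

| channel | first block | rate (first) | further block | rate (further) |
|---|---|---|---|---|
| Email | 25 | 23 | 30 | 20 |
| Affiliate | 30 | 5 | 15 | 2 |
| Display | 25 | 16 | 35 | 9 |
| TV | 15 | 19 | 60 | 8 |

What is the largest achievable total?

Rank every tier by rate: Email/T1 23 > Email/T2 20 > TV/T1 19 > Display/T1 16 > Display/T2 9 > TV/T2 8 > Affiliate/T1 5 > Affiliate/T2 2.
Fill Email T1 block (25 at 23) → 115 left.
Email/T2 (20): +30 → 85 left.
Fill TV T1 block (15 at 19) → 70 left.
Display/T1 (16): +25 → 45 left.
Display T2 at 9: fill all 35 → 10 left.
TV/T2: +10 of 60 at 8; pool empty.
Total = 23×25 + 20×30 + 19×15 + 16×25 + 9×35 + 8×10 = 2255.

2255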